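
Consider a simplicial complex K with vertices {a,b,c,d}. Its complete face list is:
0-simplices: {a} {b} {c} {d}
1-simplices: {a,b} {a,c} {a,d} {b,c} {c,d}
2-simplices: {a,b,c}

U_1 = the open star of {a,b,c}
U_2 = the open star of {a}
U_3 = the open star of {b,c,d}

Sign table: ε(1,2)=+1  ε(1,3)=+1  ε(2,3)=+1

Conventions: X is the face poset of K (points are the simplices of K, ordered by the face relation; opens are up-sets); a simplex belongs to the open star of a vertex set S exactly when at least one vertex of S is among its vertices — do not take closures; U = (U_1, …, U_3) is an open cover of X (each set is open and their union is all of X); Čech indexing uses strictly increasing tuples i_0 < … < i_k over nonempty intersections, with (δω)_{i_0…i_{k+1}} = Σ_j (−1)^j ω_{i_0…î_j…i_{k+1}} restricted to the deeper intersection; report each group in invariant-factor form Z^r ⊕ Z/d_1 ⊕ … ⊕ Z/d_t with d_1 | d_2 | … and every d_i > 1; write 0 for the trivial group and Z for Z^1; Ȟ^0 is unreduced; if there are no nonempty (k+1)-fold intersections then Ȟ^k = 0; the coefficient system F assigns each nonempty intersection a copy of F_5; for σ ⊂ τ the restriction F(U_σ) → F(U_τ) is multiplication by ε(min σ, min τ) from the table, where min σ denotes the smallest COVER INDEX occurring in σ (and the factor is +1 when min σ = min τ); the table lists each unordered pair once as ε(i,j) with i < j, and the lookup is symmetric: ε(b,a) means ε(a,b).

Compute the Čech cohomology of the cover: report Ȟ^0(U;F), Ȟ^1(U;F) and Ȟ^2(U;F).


Ȟ^0(U;F) ≅ Z/5, Ȟ^1(U;F) ≅ 0 and Ȟ^2(U;F) ≅ 0

nerve simplices:
  U1={{a},{b},{c},{a,b},{a,c},{a,d},{b,c},{c,d},{a,b,c}} U2={{a},{a,b},{a,c},{a,d},{a,b,c}} U3={{b},{c},{d},{a,b},{a,c},{a,d},{b,c},{c,d},{a,b,c}}
  U12={{a},{a,b},{a,c},{a,d},{a,b,c}} U13={{b},{c},{a,b},{a,c},{a,d},{b,c},{c,d},{a,b,c}} U23={{a,b},{a,c},{a,d},{a,b,c}}
  U123={{a,b},{a,c},{a,d},{a,b,c}}
C dims 3,3,1; δ0: rk_F5 2; δ1: rk_F5 1
degree 0: 3−2−0 = 1 → Ȟ^0 ≅ Z/5
degree 1: 3−1−2 = 0 → Ȟ^1 ≅ 0
degree 2: 1−0−1 = 0 → Ȟ^2 ≅ 0


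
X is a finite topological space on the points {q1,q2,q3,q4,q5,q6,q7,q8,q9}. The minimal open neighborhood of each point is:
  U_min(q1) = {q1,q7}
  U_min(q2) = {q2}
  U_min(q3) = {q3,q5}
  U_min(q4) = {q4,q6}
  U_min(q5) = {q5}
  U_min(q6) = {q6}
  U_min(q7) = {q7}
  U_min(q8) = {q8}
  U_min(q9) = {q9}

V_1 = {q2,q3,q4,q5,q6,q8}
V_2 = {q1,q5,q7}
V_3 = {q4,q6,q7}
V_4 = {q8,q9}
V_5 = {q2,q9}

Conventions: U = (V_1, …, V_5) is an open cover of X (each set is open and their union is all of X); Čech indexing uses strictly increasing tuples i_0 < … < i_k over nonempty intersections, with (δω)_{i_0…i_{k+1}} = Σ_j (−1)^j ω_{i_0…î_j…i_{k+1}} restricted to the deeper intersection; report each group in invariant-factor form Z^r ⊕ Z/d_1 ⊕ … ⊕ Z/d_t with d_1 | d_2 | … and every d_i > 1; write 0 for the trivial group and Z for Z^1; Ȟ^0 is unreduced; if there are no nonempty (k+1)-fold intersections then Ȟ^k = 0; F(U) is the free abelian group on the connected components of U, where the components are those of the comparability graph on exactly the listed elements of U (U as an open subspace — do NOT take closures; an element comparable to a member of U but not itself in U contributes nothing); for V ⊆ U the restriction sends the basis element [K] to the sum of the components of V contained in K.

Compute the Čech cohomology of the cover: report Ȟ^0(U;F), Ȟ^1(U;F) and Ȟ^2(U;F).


cover nerve:
  V12={q5} V13={q4,q6} V14={q8} V15={q2} V23={q7} V45={q9}
components per intersection:
  V1: {q2} {q3,q5} {q4,q6} {q8}
  V2: {q1,q7} {q5}
  V3: {q4,q6} {q7}
  V4: {q8} {q9}
  V5: {q2} {q9}
  V12: {q5}
  V13: {q4,q6}
  V14: {q8}
  V15: {q2}
  V23: {q7}
  V45: {q9}
C dims 12,6; δ0: rk 6, SNF 1^6
Ȟ^0: (12−6)−0=6 ⇒ Z^6
Ȟ^1: (6−0)−6=0 ⇒ 0
Ȟ^2: (0−0)−0=0 ⇒ 0

Ȟ^0 = Z^6,  Ȟ^1 = 0,  Ȟ^2 = 0


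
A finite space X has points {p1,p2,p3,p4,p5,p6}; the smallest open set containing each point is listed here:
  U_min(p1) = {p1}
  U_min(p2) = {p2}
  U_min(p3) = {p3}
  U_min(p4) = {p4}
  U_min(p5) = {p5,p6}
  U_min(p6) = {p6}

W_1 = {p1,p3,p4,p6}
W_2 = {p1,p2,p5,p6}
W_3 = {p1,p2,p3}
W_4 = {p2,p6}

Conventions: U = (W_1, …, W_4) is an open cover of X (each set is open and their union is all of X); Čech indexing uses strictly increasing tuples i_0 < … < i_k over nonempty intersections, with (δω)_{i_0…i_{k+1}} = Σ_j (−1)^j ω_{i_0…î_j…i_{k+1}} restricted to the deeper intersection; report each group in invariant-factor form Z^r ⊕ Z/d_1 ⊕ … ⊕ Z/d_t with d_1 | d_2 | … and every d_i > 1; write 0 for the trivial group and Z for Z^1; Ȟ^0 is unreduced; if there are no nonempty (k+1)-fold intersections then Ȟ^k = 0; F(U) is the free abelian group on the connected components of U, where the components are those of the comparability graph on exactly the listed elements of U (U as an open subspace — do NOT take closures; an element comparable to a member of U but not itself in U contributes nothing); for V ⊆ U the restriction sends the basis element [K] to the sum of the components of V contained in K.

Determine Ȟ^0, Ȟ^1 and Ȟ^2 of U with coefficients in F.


Ȟ^0(U;F) ≅ Z^5,  Ȟ^1(U;F) ≅ 0,  Ȟ^2(U;F) ≅ 0

nerve simplices:
  W12={p1,p6} W13={p1,p3} W14={p6} W23={p1,p2} W24={p2,p6} W34={p2}
  W123={p1} W124={p6} W234={p2}
components per intersection:
  W1: {p1} {p3} {p4} {p6}
  W2: {p1} {p2} {p5,p6}
  W3: {p1} {p2} {p3}
  W4: {p2} {p6}
  W12: {p1} {p6}
  W13: {p1} {p3}
  W14: {p6}
  W23: {p1} {p2}
  W24: {p2} {p6}
  W34: {p2}
  W123: {p1}
  W124: {p6}
  W234: {p2}
C dims 12,10,3; δ0: rk 7, SNF 1^7; δ1: rk 3, SNF 1^3
degree 0: 12−7−0 = 5 → Ȟ^0 ≅ Z^5
degree 1: 10−3−7 = 0 → Ȟ^1 ≅ 0
degree 2: 3−0−3 = 0 → Ȟ^2 ≅ 0


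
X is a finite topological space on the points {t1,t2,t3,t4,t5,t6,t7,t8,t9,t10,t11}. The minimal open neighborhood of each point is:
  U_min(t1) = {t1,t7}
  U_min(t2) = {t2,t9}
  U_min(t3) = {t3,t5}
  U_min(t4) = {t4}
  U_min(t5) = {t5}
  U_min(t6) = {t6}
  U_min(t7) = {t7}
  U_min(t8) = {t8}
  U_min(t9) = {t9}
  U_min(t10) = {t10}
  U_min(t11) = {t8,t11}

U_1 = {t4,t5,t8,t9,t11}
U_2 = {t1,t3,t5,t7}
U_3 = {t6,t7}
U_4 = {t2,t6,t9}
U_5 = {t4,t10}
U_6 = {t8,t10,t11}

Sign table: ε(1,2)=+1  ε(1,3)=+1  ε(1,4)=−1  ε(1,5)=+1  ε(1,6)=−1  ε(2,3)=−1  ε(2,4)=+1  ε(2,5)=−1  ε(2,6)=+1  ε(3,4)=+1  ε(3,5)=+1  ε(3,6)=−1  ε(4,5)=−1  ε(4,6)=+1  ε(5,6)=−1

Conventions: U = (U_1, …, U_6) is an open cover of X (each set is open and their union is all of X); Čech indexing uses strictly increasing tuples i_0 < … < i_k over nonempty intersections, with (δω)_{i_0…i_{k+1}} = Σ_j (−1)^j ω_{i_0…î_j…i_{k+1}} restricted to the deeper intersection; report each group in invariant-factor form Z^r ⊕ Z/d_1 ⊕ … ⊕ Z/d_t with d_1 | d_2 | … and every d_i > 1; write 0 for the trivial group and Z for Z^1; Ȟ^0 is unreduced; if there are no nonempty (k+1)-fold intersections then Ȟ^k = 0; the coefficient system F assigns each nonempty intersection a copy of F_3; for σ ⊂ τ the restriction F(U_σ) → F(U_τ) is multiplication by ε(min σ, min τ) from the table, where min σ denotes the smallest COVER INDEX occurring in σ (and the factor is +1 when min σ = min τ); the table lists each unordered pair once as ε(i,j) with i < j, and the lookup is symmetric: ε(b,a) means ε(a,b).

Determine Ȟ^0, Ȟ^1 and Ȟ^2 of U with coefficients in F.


nonempty overlaps:
  U12={t5} U14={t9} U15={t4} U16={t8,t11} U23={t7} U34={t6} U56={t10}
C dims 6,7; δ0: rk_F3 5
degree 0: 6−5−0 = 1 → Ȟ^0 ≅ Z/3
degree 1: 7−0−5 = 2 → Ȟ^1 ≅ Z/3 ⊕ Z/3
degree 2: 0−0−0 = 0 → Ȟ^2 ≅ 0

Ȟ^0 = Z/3,  Ȟ^1 = Z/3 ⊕ Z/3,  Ȟ^2 = 0


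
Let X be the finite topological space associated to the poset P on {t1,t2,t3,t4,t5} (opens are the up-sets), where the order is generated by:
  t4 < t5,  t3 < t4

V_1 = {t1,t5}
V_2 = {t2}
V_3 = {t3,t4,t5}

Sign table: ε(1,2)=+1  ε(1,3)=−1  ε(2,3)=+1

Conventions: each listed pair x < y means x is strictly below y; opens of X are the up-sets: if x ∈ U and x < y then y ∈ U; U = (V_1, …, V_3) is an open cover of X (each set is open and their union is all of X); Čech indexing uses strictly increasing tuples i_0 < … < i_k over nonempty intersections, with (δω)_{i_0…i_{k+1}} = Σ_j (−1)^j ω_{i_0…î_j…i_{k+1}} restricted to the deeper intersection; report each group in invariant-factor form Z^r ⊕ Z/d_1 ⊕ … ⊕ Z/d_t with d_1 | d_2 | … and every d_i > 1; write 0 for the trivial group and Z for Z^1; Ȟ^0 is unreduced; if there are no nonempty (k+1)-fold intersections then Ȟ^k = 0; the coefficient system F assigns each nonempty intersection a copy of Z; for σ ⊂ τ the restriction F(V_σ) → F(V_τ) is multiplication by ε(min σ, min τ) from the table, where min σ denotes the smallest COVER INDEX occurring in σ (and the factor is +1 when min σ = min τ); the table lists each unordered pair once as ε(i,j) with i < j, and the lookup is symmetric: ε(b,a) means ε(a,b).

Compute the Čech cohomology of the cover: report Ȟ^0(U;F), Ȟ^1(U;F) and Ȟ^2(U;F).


Ȟ^0 ≅ Z^2, Ȟ^1 ≅ 0, Ȟ^2 ≅ 0

nonempty intersections:
  V13={t5}
C dims 3,1; δ0: rk 1, SNF 1^1
Ȟ^0: (3−1)−0=2 ⇒ Z^2
Ȟ^1: (1−0)−1=0 ⇒ 0
Ȟ^2: (0−0)−0=0 ⇒ 0


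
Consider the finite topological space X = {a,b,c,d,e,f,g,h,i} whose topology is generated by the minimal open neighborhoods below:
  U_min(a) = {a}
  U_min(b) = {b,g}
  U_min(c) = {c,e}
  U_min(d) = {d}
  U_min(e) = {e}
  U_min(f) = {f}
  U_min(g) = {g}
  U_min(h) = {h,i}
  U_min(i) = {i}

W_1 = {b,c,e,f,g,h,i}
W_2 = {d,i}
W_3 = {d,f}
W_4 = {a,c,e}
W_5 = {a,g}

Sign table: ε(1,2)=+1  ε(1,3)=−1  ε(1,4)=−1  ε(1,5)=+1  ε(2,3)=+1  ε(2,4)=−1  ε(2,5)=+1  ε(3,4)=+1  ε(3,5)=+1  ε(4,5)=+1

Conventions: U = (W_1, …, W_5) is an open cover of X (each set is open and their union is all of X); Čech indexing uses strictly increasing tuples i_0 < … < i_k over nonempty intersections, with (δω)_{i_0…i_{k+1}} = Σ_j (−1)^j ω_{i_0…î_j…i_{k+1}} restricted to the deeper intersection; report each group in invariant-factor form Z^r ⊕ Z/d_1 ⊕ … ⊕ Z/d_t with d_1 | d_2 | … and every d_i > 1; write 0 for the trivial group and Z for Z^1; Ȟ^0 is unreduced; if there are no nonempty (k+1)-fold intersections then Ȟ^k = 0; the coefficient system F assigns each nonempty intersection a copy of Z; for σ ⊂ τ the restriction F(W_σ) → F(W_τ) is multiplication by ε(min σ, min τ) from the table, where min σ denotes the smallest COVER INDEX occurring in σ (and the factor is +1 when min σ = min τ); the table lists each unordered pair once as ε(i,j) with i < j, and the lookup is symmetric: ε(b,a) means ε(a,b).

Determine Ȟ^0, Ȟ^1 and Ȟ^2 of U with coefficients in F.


nerve of the cover:
  W12={i} W13={f} W14={c,e} W15={g} W23={d} W45={a}
C dims 5,6; δ0: rk 5, SNF 1^4·2
Ȟ^0 = (5 − 5) − 0 = 0, so Ȟ^0 ≅ 0
Ȟ^1 = (6 − 0) − 5 = 1 plus torsion [2], so Ȟ^1 ≅ Z ⊕ Z/2
Ȟ^2 = (0 − 0) − 0 = 0, so Ȟ^2 ≅ 0

Ȟ^0 = 0, Ȟ^1 = Z ⊕ Z/2 and Ȟ^2 = 0


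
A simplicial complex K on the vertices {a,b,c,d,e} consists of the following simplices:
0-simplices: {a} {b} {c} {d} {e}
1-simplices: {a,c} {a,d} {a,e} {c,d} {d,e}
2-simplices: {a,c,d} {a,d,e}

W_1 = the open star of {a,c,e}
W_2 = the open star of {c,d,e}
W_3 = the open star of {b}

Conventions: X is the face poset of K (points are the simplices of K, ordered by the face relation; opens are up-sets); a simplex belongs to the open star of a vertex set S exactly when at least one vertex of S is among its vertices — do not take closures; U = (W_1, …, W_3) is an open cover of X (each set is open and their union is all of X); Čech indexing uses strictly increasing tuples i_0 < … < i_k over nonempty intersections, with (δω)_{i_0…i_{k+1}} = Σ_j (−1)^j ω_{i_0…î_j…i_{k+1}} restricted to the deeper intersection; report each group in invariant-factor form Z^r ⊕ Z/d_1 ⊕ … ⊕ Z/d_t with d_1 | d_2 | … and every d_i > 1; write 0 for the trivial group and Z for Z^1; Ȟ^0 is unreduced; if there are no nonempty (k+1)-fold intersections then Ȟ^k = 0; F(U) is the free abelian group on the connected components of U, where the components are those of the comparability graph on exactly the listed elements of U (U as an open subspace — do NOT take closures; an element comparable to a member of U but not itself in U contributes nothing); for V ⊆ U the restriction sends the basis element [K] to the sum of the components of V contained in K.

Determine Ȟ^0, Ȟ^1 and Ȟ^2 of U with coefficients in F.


Ȟ^0 ≅ Z^2, Ȟ^1 ≅ 0, Ȟ^2 ≅ 0

nonempty intersections:
  W1={{a},{c},{e},{a,c},{a,d},{a,e},{c,d},{d,e},{a,c,d},{a,d,e}} W2={{c},{d},{e},{a,c},{a,d},{a,e},{c,d},{d,e},{a,c,d},{a,d,e}} W3={{b}}
  W12={{c},{e},{a,c},{a,d},{a,e},{c,d},{d,e},{a,c,d},{a,d,e}}
components per intersection:
  W1: {{a},{c},{e},{a,c},{a,d},{a,e},{c,d},{d,e},{a,c,d},{a,d,e}}
  W2: {{c},{d},{e},{a,c},{a,d},{a,e},{c,d},{d,e},{a,c,d},{a,d,e}}
  W3: {{b}}
  W12: {{c},{e},{a,c},{a,d},{a,e},{c,d},{d,e},{a,c,d},{a,d,e}}
C dims 3,1; δ0: rk 1, SNF 1^1
Ȟ^0: (3−1)−0=2 ⇒ Z^2
Ȟ^1: (1−0)−1=0 ⇒ 0
Ȟ^2: (0−0)−0=0 ⇒ 0


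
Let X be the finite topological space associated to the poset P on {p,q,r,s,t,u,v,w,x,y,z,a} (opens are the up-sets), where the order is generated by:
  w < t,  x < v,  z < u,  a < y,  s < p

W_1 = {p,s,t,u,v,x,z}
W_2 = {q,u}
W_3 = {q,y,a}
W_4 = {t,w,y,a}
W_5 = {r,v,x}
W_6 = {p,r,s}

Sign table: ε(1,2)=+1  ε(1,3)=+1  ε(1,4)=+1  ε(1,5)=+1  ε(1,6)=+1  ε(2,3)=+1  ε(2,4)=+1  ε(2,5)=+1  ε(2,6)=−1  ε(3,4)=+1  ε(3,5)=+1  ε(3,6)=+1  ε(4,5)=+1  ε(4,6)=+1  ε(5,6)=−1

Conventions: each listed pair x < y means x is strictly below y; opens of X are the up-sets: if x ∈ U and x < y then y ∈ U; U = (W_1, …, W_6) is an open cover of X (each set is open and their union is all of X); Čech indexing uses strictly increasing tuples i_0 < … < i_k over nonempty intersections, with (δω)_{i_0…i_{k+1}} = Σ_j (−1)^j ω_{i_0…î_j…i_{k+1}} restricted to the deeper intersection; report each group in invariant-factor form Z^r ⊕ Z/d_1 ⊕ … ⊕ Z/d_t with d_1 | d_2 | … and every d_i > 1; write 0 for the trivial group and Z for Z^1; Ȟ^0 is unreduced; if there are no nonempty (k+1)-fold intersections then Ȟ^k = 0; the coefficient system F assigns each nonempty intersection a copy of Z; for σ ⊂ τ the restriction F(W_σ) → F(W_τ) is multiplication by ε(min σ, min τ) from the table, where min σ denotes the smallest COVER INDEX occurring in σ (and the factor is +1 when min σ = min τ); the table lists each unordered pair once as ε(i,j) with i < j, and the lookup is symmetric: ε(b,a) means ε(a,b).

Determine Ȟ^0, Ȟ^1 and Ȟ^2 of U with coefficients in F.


nerve of the cover:
  W12={u} W14={t} W15={v,x} W16={p,s} W23={q} W34={y,a} W56={r}
C dims 6,7; δ0: rk 6, SNF 1^5·2
Ȟ^0 = (6 − 6) − 0 = 0, so Ȟ^0 ≅ 0
Ȟ^1 = (7 − 0) − 6 = 1 plus torsion [2], so Ȟ^1 ≅ Z ⊕ Z/2
Ȟ^2 = (0 − 0) − 0 = 0, so Ȟ^2 ≅ 0

Ȟ^0 ≅ 0, Ȟ^1 ≅ Z ⊕ Z/2 and Ȟ^2 ≅ 0


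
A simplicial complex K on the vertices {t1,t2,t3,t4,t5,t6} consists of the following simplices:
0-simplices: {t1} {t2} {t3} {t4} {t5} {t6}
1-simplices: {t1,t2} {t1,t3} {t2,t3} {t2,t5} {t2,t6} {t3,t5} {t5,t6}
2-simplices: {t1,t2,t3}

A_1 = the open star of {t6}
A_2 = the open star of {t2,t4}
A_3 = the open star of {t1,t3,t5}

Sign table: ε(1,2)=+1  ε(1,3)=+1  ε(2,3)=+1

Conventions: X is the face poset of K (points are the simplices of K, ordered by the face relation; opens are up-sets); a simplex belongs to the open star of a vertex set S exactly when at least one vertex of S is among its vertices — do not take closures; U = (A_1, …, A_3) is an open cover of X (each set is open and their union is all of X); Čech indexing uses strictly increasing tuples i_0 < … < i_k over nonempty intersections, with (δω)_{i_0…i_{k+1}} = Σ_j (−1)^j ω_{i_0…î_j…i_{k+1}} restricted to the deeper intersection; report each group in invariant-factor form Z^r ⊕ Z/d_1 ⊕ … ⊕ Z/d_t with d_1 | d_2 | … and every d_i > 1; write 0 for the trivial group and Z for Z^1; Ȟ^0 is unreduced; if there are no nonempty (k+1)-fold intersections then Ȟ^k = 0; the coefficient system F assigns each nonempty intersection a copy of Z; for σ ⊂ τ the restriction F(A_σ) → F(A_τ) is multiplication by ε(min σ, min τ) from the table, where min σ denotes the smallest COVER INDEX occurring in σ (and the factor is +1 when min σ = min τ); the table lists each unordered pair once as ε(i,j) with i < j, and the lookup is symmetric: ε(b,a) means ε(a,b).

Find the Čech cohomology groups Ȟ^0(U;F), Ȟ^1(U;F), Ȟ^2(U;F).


nerve simplices:
  A1={{t6},{t2,t6},{t5,t6}} A2={{t2},{t4},{t1,t2},{t2,t3},{t2,t5},{t2,t6},{t1,t2,t3}} A3={{t1},{t3},{t5},{t1,t2},{t1,t3},{t2,t3},{t2,t5},{t3,t5},{t5,t6},{t1,t2,t3}}
  A12={{t2,t6}} A13={{t5,t6}} A23={{t1,t2},{t2,t3},{t2,t5},{t1,t2,t3}}
C dims 3,3; δ0: rk 2, SNF 1^2
degree 0: 3−2−0 = 1 → Ȟ^0 ≅ Z
degree 1: 3−0−2 = 1 → Ȟ^1 ≅ Z
degree 2: 0−0−0 = 0 → Ȟ^2 ≅ 0

Ȟ^0 = Z, Ȟ^1 = Z and Ȟ^2 = 0


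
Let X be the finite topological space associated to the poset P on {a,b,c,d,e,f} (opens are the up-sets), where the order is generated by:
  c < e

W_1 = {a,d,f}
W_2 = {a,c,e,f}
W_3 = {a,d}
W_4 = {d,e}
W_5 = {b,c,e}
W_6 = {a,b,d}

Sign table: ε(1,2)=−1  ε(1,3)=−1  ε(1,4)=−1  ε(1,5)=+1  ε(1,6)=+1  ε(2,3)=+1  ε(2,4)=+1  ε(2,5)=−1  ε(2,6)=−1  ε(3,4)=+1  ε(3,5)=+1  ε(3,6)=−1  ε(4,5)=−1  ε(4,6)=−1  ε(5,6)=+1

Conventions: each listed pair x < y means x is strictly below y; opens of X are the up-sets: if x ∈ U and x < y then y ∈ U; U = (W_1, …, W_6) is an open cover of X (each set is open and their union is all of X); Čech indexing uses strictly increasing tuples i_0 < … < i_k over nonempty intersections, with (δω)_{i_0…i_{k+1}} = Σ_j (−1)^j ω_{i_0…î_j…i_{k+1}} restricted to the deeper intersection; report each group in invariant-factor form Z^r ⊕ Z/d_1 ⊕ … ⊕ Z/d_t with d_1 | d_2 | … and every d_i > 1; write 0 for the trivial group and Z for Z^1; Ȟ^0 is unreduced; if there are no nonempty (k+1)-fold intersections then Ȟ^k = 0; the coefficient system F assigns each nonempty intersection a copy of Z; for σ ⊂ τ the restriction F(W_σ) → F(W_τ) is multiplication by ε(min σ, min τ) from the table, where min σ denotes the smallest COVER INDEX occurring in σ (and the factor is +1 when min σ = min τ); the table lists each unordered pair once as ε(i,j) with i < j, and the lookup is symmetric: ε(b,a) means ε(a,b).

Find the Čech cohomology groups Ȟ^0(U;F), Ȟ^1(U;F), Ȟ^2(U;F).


Ȟ^0 = Z, Ȟ^1 = Z^2 and Ȟ^2 = 0

cover nerve:
  W12={a,f} W13={a,d} W14={d} W16={a,d} W23={a} W24={e} W25={c,e} W26={a} W34={d} W36={a,d} W45={e} W46={d} W56={b}
  W123={a} W126={a} W134={d} W136={a,d} W146={d} W236={a} W245={e} W346={d}
  W1236={a} W1346={d}
C dims 6,13,8,2; δ0: rk 5, SNF 1^5; δ1: rk 6, SNF 1^6; δ2: rk 2, SNF 1^2
Ȟ^0: (6−5)−0=1 ⇒ Z
Ȟ^1: (13−6)−5=2 ⇒ Z^2
Ȟ^2: (8−2)−6=0 ⇒ 0


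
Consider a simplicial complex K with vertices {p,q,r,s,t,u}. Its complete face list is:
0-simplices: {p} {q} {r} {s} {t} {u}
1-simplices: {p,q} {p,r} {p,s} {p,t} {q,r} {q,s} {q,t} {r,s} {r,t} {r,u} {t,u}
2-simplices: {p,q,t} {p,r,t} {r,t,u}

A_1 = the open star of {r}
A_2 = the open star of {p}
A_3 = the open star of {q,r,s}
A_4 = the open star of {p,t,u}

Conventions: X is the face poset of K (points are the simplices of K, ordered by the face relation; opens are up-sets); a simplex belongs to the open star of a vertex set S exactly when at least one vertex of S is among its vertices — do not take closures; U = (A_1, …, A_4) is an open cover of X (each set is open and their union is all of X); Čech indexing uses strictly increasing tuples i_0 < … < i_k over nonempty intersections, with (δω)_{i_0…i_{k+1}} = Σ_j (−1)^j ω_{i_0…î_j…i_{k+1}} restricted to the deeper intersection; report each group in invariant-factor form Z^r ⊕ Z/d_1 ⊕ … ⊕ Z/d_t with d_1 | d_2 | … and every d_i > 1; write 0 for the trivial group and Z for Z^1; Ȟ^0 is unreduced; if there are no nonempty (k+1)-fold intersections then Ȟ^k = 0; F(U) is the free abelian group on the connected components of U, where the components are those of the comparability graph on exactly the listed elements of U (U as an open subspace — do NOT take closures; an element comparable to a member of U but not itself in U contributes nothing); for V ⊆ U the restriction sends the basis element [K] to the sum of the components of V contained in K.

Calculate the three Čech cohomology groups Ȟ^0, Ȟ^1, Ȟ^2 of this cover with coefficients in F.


Ȟ^0 = Z, Ȟ^1 = Z^2 and Ȟ^2 = 0

intersection data:
  A1={{r},{p,r},{q,r},{r,s},{r,t},{r,u},{p,r,t},{r,t,u}} A2={{p},{p,q},{p,r},{p,s},{p,t},{p,q,t},{p,r,t}} A3={{q},{r},{s},{p,q},{p,r},{p,s},{q,r},{q,s},{q,t},{r,s},{r,t},{r,u},{p,q,t},{p,r,t},{r,t,u}} A4={{p},{t},{u},{p,q},{p,r},{p,s},{p,t},{q,t},{r,t},{r,u},{t,u},{p,q,t},{p,r,t},{r,t,u}}
  A12={{p,r},{p,r,t}} A13={{r},{p,r},{q,r},{r,s},{r,t},{r,u},{p,r,t},{r,t,u}} A14={{p,r},{r,t},{r,u},{p,r,t},{r,t,u}} A23={{p,q},{p,r},{p,s},{p,q,t},{p,r,t}} A24={{p},{p,q},{p,r},{p,s},{p,t},{p,q,t},{p,r,t}} A34={{p,q},{p,r},{p,s},{q,t},{r,t},{r,u},{p,q,t},{p,r,t},{r,t,u}}
  A123={{p,r},{p,r,t}} A124={{p,r},{p,r,t}} A134={{p,r},{r,t},{r,u},{p,r,t},{r,t,u}} A234={{p,q},{p,r},{p,s},{p,q,t},{p,r,t}}
  A1234={{p,r},{p,r,t}}
components per intersection:
  A1: {{r},{p,r},{q,r},{r,s},{r,t},{r,u},{p,r,t},{r,t,u}}
  A2: {{p},{p,q},{p,r},{p,s},{p,t},{p,q,t},{p,r,t}}
  A3: {{q},{r},{s},{p,q},{p,r},{p,s},{q,r},{q,s},{q,t},{r,s},{r,t},{r,u},{p,q,t},{p,r,t},{r,t,u}}
  A4: {{p},{t},{u},{p,q},{p,r},{p,s},{p,t},{q,t},{r,t},{r,u},{t,u},{p,q,t},{p,r,t},{r,t,u}}
  A12: {{p,r},{p,r,t}}
  A13: {{r},{p,r},{q,r},{r,s},{r,t},{r,u},{p,r,t},{r,t,u}}
  A14: {{p,r},{r,t},{r,u},{p,r,t},{r,t,u}}
  A23: {{p,q},{p,q,t}} {{p,r},{p,r,t}} {{p,s}}
  A24: {{p},{p,q},{p,r},{p,s},{p,t},{p,q,t},{p,r,t}}
  A34: {{p,q},{q,t},{p,q,t}} {{p,r},{r,t},{r,u},{p,r,t},{r,t,u}} {{p,s}}
  A123: {{p,r},{p,r,t}}
  A124: {{p,r},{p,r,t}}
  A134: {{p,r},{r,t},{r,u},{p,r,t},{r,t,u}}
  A234: {{p,q},{p,q,t}} {{p,r},{p,r,t}} {{p,s}}
  A1234: {{p,r},{p,r,t}}
C dims 4,10,6,1; δ0: rk 3, SNF 1^3; δ1: rk 5, SNF 1^5; δ2: rk 1, SNF 1^1
Ȟ^0 = (4 − 3) − 0 = 1, so Ȟ^0 ≅ Z
Ȟ^1 = (10 − 5) − 3 = 2, so Ȟ^1 ≅ Z^2
Ȟ^2 = (6 − 1) − 5 = 0, so Ȟ^2 ≅ 0


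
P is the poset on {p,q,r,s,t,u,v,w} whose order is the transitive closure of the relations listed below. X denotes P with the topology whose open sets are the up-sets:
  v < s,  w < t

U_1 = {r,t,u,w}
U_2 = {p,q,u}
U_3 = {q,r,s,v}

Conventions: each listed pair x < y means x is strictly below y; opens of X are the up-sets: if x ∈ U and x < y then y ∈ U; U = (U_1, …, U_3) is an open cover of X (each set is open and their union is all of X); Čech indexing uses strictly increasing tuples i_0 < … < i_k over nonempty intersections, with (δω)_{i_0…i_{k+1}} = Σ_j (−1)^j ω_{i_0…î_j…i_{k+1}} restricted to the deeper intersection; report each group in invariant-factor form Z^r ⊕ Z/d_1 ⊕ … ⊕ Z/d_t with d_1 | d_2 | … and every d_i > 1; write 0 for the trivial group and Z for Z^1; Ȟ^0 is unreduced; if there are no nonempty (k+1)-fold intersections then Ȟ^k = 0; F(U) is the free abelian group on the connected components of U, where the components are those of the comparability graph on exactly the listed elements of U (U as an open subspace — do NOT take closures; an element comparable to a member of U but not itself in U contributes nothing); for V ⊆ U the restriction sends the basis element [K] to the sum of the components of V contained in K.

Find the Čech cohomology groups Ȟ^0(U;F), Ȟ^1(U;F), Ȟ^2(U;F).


cover nerve:
  U12={u} U13={r} U23={q}
components per intersection:
  U1: {r} {t,w} {u}
  U2: {p} {q} {u}
  U3: {q} {r} {s,v}
  U12: {u}
  U13: {r}
  U23: {q}
C dims 9,3; δ0: rk 3, SNF 1^3
Ȟ^0: (9−3)−0=6 ⇒ Z^6
Ȟ^1: (3−0)−3=0 ⇒ 0
Ȟ^2: (0−0)−0=0 ⇒ 0

Ȟ^0 ≅ Z^6, Ȟ^1 ≅ 0 and Ȟ^2 ≅ 0


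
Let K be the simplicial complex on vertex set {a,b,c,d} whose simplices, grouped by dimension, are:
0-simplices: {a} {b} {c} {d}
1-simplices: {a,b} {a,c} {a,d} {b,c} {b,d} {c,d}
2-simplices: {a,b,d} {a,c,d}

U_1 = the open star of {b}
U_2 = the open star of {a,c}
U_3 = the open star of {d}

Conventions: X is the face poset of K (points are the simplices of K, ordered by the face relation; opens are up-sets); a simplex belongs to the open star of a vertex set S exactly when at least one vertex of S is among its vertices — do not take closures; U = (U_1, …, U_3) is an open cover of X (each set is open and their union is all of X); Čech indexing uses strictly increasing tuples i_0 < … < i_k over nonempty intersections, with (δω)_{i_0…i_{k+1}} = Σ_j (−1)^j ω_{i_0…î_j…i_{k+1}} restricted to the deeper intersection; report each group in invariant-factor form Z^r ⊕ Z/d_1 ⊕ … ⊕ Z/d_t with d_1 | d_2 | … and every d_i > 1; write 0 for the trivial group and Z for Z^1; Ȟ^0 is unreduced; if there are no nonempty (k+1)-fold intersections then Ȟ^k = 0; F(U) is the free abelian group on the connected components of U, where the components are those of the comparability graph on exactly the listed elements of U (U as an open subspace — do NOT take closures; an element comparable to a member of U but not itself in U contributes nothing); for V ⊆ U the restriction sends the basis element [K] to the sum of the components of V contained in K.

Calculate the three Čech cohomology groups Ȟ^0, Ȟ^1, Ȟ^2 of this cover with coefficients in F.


nerve simplices:
  U1={{b},{a,b},{b,c},{b,d},{a,b,d}} U2={{a},{c},{a,b},{a,c},{a,d},{b,c},{c,d},{a,b,d},{a,c,d}} U3={{d},{a,d},{b,d},{c,d},{a,b,d},{a,c,d}}
  U12={{a,b},{b,c},{a,b,d}} U13={{b,d},{a,b,d}} U23={{a,d},{c,d},{a,b,d},{a,c,d}}
  U123={{a,b,d}}
components per intersection:
  U1: {{b},{a,b},{b,c},{b,d},{a,b,d}}
  U2: {{a},{c},{a,b},{a,c},{a,d},{b,c},{c,d},{a,b,d},{a,c,d}}
  U3: {{d},{a,d},{b,d},{c,d},{a,b,d},{a,c,d}}
  U12: {{a,b},{a,b,d}} {{b,c}}
  U13: {{b,d},{a,b,d}}
  U23: {{a,d},{c,d},{a,b,d},{a,c,d}}
  U123: {{a,b,d}}
C dims 3,4,1; δ0: rk 2, SNF 1^2; δ1: rk 1, SNF 1^1
degree 0: 3−2−0 = 1 → Ȟ^0 ≅ Z
degree 1: 4−1−2 = 1 → Ȟ^1 ≅ Z
degree 2: 1−0−1 = 0 → Ȟ^2 ≅ 0

Ȟ^0 = Z; Ȟ^1 = Z; Ȟ^2 = 0


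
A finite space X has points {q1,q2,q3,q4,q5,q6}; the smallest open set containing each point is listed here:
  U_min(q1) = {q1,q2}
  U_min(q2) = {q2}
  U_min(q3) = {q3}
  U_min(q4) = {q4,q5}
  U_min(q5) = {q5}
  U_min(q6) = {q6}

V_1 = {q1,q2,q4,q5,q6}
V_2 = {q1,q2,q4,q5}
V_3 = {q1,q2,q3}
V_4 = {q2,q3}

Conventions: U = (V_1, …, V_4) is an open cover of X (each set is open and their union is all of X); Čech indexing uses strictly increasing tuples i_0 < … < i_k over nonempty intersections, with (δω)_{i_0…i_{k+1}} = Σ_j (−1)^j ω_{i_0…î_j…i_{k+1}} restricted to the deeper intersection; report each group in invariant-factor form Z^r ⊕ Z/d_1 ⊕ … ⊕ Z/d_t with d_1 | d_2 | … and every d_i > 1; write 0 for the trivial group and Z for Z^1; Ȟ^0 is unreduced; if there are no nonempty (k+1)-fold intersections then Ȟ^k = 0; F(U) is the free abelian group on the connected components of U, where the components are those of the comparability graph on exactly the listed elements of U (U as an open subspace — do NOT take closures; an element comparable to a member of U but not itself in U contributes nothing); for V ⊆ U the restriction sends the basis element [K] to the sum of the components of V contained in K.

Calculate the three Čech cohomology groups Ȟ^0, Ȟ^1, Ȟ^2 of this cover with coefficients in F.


Ȟ^0 ≅ Z^4, Ȟ^1 ≅ 0 and Ȟ^2 ≅ 0

intersection data:
  V12={q1,q2,q4,q5} V13={q1,q2} V14={q2} V23={q1,q2} V24={q2} V34={q2,q3}
  V123={q1,q2} V124={q2} V134={q2} V234={q2}
  V1234={q2}
components per intersection:
  V1: {q1,q2} {q4,q5} {q6}
  V2: {q1,q2} {q4,q5}
  V3: {q1,q2} {q3}
  V4: {q2} {q3}
  V12: {q1,q2} {q4,q5}
  V13: {q1,q2}
  V14: {q2}
  V23: {q1,q2}
  V24: {q2}
  V34: {q2} {q3}
  V123: {q1,q2}
  V124: {q2}
  V134: {q2}
  V234: {q2}
  V1234: {q2}
C dims 9,8,4,1; δ0: rk 5, SNF 1^5; δ1: rk 3, SNF 1^3; δ2: rk 1, SNF 1^1
Ȟ^0 = (9 − 5) − 0 = 4, so Ȟ^0 ≅ Z^4
Ȟ^1 = (8 − 3) − 5 = 0, so Ȟ^1 ≅ 0
Ȟ^2 = (4 − 1) − 3 = 0, so Ȟ^2 ≅ 0


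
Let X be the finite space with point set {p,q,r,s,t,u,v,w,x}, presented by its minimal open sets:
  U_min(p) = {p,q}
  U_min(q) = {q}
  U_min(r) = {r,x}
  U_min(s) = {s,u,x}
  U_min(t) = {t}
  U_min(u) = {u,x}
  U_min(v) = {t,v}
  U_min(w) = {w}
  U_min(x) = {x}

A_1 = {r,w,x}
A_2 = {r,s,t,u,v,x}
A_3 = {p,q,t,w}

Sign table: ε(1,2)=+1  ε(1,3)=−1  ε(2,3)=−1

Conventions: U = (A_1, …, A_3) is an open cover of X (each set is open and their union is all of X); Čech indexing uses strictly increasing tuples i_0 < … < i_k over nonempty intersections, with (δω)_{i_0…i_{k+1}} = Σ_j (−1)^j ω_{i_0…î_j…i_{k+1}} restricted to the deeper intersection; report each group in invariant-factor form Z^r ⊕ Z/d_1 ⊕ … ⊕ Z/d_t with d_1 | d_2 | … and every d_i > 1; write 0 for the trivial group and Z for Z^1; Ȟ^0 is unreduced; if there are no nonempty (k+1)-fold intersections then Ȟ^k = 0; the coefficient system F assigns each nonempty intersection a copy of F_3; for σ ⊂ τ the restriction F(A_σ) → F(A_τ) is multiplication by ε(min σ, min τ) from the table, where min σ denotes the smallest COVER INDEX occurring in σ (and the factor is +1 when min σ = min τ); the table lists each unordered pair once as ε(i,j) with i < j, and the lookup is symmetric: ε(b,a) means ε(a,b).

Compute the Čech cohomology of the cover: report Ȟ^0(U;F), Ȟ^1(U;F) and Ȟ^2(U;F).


Ȟ^0 ≅ Z/3,  Ȟ^1 ≅ Z/3,  Ȟ^2 ≅ 0

nonempty overlaps:
  A12={r,x} A13={w} A23={t}
C dims 3,3; δ0: rk_F3 2
degree 0: 3−2−0 = 1 → Ȟ^0 ≅ Z/3
degree 1: 3−0−2 = 1 → Ȟ^1 ≅ Z/3
degree 2: 0−0−0 = 0 → Ȟ^2 ≅ 0


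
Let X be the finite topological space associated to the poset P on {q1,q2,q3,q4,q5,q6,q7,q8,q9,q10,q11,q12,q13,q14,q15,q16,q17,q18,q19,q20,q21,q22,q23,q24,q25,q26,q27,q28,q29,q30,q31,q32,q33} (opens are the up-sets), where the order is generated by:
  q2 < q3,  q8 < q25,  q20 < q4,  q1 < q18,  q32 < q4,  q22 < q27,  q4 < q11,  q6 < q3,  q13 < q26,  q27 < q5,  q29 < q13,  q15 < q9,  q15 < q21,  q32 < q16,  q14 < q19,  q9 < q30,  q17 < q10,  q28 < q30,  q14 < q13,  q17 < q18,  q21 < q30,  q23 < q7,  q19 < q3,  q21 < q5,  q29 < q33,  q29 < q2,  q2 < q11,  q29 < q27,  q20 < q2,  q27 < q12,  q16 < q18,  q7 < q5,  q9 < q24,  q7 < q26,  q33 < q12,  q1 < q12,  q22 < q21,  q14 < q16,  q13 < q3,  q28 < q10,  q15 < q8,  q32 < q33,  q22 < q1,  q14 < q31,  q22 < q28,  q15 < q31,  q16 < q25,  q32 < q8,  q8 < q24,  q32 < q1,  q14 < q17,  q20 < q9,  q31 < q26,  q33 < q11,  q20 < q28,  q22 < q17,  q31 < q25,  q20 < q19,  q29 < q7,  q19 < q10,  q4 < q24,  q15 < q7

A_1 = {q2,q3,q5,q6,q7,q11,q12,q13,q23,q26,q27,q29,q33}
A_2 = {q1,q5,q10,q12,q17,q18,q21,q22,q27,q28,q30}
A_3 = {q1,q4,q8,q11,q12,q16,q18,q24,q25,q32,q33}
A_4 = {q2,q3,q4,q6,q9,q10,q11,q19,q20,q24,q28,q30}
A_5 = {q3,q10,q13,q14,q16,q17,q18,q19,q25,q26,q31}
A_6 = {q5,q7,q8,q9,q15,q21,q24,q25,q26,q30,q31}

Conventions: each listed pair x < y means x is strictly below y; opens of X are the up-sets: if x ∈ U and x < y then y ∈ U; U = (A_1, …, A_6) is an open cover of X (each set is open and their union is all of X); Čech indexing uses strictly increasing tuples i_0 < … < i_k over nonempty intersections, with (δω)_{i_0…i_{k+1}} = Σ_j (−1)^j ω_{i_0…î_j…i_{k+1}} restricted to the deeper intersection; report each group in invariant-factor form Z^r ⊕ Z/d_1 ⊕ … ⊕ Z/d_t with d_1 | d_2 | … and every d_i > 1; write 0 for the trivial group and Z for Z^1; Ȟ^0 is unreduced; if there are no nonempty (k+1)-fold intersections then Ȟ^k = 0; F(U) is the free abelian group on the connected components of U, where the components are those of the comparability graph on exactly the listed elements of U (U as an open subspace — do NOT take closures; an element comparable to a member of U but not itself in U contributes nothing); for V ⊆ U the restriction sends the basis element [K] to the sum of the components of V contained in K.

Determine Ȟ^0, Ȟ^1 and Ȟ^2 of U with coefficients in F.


nerve of the cover:
  A12={q5,q12,q27} A13={q11,q12,q33} A14={q2,q3,q6,q11} A15={q3,q13,q26} A16={q5,q7,q26} A23={q1,q12,q18} A24={q10,q28,q30} A25={q10,q17,q18} A26={q5,q21,q30} A34={q4,q11,q24} A35={q16,q18,q25} A36={q8,q24,q25} A45={q3,q10,q19} A46={q9,q24,q30} A56={q25,q26,q31}
  A123={q12} A126={q5} A134={q11} A145={q3} A156={q26} A235={q18} A245={q10} A246={q30} A346={q24} A356={q25}
components per intersection:
  A1: {q2,q3,q5,q6,q7,q11,q12,q13,q23,q26,q27,q29,q33}
  A2: {q1,q5,q10,q12,q17,q18,q21,q22,q27,q28,q30}
  A3: {q1,q4,q8,q11,q12,q16,q18,q24,q25,q32,q33}
  A4: {q2,q3,q4,q6,q9,q10,q11,q19,q20,q24,q28,q30}
  A5: {q3,q10,q13,q14,q16,q17,q18,q19,q25,q26,q31}
  A6: {q5,q7,q8,q9,q15,q21,q24,q25,q26,q30,q31}
  A12: {q5,q12,q27}
  A13: {q11,q12,q33}
  A14: {q2,q3,q6,q11}
  A15: {q3,q13,q26}
  A16: {q5,q7,q26}
  A23: {q1,q12,q18}
  A24: {q10,q28,q30}
  A25: {q10,q17,q18}
  A26: {q5,q21,q30}
  A34: {q4,q11,q24}
  A35: {q16,q18,q25}
  A36: {q8,q24,q25}
  A45: {q3,q10,q19}
  A46: {q9,q24,q30}
  A56: {q25,q26,q31}
  A123: {q12}
  A126: {q5}
  A134: {q11}
  A145: {q3}
  A156: {q26}
  A235: {q18}
  A245: {q10}
  A246: {q30}
  A346: {q24}
  A356: {q25}
C dims 6,15,10; δ0: rk 5, SNF 1^5; δ1: rk 10, SNF 1^9·2
Ȟ^0 = (6 − 5) − 0 = 1, so Ȟ^0 ≅ Z
Ȟ^1 = (15 − 10) − 5 = 0, so Ȟ^1 ≅ 0
Ȟ^2 = (10 − 0) − 10 = 0 plus torsion [2], so Ȟ^2 ≅ Z/2

Ȟ^0(U;F) ≅ Z, Ȟ^1(U;F) ≅ 0, Ȟ^2(U;F) ≅ Z/2


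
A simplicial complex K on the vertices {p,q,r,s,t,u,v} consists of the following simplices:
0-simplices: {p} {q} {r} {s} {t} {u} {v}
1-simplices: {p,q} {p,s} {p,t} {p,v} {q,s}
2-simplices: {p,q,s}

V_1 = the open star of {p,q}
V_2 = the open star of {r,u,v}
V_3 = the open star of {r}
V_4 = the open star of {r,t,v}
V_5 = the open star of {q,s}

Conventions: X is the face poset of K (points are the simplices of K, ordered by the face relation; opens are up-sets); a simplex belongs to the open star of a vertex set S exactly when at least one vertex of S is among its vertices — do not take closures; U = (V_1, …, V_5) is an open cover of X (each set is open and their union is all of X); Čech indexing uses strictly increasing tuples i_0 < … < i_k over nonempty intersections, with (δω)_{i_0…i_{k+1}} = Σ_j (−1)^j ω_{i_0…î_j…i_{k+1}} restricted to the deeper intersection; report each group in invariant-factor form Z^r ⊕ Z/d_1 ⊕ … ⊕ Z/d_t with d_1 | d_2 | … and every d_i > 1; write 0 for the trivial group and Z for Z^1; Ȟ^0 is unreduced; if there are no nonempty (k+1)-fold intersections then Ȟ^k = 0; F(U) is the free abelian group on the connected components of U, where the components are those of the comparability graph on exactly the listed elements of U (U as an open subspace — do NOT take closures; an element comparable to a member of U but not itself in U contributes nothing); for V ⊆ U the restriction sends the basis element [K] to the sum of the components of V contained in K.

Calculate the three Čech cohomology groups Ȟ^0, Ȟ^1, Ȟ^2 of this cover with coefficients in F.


cover nerve:
  V1={{p},{q},{p,q},{p,s},{p,t},{p,v},{q,s},{p,q,s}} V2={{r},{u},{v},{p,v}} V3={{r}} V4={{r},{t},{v},{p,t},{p,v}} V5={{q},{s},{p,q},{p,s},{q,s},{p,q,s}}
  V12={{p,v}} V14={{p,t},{p,v}} V15={{q},{p,q},{p,s},{q,s},{p,q,s}} V23={{r}} V24={{r},{v},{p,v}} V34={{r}}
  V124={{p,v}} V234={{r}}
components per intersection:
  V1: {{p},{q},{p,q},{p,s},{p,t},{p,v},{q,s},{p,q,s}}
  V2: {{r}} {{u}} {{v},{p,v}}
  V3: {{r}}
  V4: {{r}} {{t},{p,t}} {{v},{p,v}}
  V5: {{q},{s},{p,q},{p,s},{q,s},{p,q,s}}
  V12: {{p,v}}
  V14: {{p,t}} {{p,v}}
  V15: {{q},{p,q},{p,s},{q,s},{p,q,s}}
  V23: {{r}}
  V24: {{r}} {{v},{p,v}}
  V34: {{r}}
  V124: {{p,v}}
  V234: {{r}}
C dims 9,8,2; δ0: rk 6, SNF 1^6; δ1: rk 2, SNF 1^2
Ȟ^0: (9−6)−0=3 ⇒ Z^3
Ȟ^1: (8−2)−6=0 ⇒ 0
Ȟ^2: (2−0)−2=0 ⇒ 0

Ȟ^0(U;F) ≅ Z^3; Ȟ^1(U;F) ≅ 0; Ȟ^2(U;F) ≅ 0


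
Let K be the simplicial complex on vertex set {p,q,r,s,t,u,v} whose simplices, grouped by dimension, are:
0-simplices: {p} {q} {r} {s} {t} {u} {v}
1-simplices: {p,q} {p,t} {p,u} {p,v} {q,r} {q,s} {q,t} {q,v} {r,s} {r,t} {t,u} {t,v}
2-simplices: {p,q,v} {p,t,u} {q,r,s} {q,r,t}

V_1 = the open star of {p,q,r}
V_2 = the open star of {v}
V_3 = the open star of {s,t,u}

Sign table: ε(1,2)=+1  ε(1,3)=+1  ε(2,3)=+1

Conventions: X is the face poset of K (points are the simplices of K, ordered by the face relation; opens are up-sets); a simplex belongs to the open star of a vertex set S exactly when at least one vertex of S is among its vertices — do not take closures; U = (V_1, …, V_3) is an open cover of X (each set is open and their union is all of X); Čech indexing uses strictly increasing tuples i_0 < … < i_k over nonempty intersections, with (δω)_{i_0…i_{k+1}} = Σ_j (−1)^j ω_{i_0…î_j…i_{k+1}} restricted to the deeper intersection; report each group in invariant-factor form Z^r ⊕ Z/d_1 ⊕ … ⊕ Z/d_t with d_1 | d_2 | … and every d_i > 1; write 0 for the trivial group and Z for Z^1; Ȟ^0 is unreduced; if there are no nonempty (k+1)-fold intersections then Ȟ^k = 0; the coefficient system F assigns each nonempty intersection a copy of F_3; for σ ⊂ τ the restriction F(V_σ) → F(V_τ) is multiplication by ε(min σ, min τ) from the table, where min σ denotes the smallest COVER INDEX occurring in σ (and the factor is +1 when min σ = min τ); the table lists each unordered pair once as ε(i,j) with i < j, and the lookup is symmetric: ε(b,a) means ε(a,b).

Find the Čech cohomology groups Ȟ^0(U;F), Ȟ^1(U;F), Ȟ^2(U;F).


Ȟ^0 = Z/3, Ȟ^1 = Z/3, Ȟ^2 = 0

nerve of the cover:
  V1={{p},{q},{r},{p,q},{p,t},{p,u},{p,v},{q,r},{q,s},{q,t},{q,v},{r,s},{r,t},{p,q,v},{p,t,u},{q,r,s},{q,r,t}} V2={{v},{p,v},{q,v},{t,v},{p,q,v}} V3={{s},{t},{u},{p,t},{p,u},{q,s},{q,t},{r,s},{r,t},{t,u},{t,v},{p,t,u},{q,r,s},{q,r,t}}
  V12={{p,v},{q,v},{p,q,v}} V13={{p,t},{p,u},{q,s},{q,t},{r,s},{r,t},{p,t,u},{q,r,s},{q,r,t}} V23={{t,v}}
C dims 3,3; δ0: rk_F3 2
Ȟ^0 = (3 − 2) − 0 = 1, so Ȟ^0 ≅ Z/3
Ȟ^1 = (3 − 0) − 2 = 1, so Ȟ^1 ≅ Z/3
Ȟ^2 = (0 − 0) − 0 = 0, so Ȟ^2 ≅ 0


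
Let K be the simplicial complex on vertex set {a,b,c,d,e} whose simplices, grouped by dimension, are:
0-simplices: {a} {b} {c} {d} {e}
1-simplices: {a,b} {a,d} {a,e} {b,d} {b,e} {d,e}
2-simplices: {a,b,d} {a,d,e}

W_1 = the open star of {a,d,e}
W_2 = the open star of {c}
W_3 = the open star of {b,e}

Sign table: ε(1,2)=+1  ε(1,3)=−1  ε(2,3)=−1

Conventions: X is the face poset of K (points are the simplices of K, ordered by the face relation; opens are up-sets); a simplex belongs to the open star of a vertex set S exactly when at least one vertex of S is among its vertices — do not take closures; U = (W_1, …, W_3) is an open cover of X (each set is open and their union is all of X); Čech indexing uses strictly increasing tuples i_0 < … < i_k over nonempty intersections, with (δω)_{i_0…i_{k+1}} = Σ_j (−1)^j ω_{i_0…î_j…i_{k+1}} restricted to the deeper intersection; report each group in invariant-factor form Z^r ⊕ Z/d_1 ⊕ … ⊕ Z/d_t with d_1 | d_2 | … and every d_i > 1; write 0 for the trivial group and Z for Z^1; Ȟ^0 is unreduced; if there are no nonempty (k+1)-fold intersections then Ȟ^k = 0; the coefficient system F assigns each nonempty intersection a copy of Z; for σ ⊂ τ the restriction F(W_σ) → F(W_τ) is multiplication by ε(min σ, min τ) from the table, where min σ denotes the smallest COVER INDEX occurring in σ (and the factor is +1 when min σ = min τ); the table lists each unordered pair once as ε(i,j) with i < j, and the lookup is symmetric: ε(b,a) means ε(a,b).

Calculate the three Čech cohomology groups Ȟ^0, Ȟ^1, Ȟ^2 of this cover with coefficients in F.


Ȟ^0 ≅ Z^2,  Ȟ^1 ≅ 0,  Ȟ^2 ≅ 0

nonempty intersections:
  W1={{a},{d},{e},{a,b},{a,d},{a,e},{b,d},{b,e},{d,e},{a,b,d},{a,d,e}} W2={{c}} W3={{b},{e},{a,b},{a,e},{b,d},{b,e},{d,e},{a,b,d},{a,d,e}}
  W13={{e},{a,b},{a,e},{b,d},{b,e},{d,e},{a,b,d},{a,d,e}}
C dims 3,1; δ0: rk 1, SNF 1^1
Ȟ^0: (3−1)−0=2 ⇒ Z^2
Ȟ^1: (1−0)−1=0 ⇒ 0
Ȟ^2: (0−0)−0=0 ⇒ 0
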